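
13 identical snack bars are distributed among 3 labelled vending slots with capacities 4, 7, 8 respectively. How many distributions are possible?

25

Ignoring the caps, the number of non-negative solutions to x_1+…+x_3 = 13 is C(15,2) = 105.
Subtract solutions that violate a single cap (substitute x_i' = x_i − (cap_i+1)): x_1 ≥ 5 gives C(10,2) = 45; x_2 ≥ 8 gives C(7,2) = 21; x_3 ≥ 9 gives C(6,2) = 15. Together 81.
Add back pairs where two caps are both exceeded: 1 + 0 + 0 = 1.
By inclusion–exclusion the count is 105 − 81 + 1 = 25.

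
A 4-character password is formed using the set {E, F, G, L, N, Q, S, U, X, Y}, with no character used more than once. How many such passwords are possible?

With no repetition, fill the 4 characters in order: 10 choices, then 9, down to 7.
10 × 9 × 8 × 7 = 5040.

5040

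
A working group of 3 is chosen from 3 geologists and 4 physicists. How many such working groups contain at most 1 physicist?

Split by how many physicists are chosen (0 through 1).
Sum: C(4,0)·C(3,3) + C(4,1)·C(3,2) = 1 + 12 = 13.

13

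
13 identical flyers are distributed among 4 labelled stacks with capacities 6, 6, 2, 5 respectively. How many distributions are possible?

63

By stars and bars, unrestricted non-negative solutions to x_1+…+x_4 = 13 number C(13+3,3) = 560.
Subtract solutions that violate a single cap (substitute x_i' = x_i − (cap_i+1)): x_1 ≥ 7 gives C(9,3) = 84; x_2 ≥ 7 gives C(9,3) = 84; x_3 ≥ 3 gives C(13,3) = 286; x_4 ≥ 6 gives C(10,3) = 120. Together 574.
Add back pairs where two caps are both exceeded: 0 + 20 + 1 + 20 + 1 + 35 = 77.
By inclusion–exclusion the count is 560 − 574 + 77 = 63.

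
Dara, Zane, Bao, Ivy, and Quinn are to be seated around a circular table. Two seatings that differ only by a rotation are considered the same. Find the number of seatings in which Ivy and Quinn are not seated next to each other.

Without the restriction there are (4)! = 24 seatings.
Seatings with Ivy beside Quinn: treat them as a block with 2 internal orders, giving 2 × (3)! = 12.
Subtracting, 24 − 12 = 12.

12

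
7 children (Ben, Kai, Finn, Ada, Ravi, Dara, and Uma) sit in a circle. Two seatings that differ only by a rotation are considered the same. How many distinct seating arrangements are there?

720

Fix one person's seat to break rotational symmetry; the remaining 6 people can be arranged in (6)! = 720 ways.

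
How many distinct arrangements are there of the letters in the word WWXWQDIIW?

Letter multiplicities in WWXWQDIIW: D×1, I×2, Q×1, W×4, X×1.
Dividing 9! = 362880 by 4!·2! = 48 for the repeated letters gives 7560.

7560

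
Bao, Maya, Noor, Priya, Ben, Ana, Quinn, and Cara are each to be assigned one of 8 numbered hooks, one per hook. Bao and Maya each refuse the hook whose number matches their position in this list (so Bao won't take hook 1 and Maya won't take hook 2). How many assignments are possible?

30960

Let Aᵢ (for i ∈ {1, 2}) be the placements that put person i in their forbidden hook. Any j of these fix j positions, leaving (8−j)! ways to fill the rest, and there are C(2,j) ways to pick which j.
By inclusion–exclusion, the number of valid placements is Σ_{j=0}^{2} (−1)^j C(2,j)·(8−j)!.
Computing: 40320 − 10080 + 720 = 30960.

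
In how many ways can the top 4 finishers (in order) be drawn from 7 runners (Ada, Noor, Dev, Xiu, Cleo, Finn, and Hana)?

This is an ordered selection of 4 from 7: P(7,4).
That gives 7 × 6 × 5 × 4 = 840.

840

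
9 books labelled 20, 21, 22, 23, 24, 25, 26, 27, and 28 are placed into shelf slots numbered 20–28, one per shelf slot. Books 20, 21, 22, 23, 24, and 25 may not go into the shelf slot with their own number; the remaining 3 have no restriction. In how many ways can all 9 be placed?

Let Aᵢ (for 20 ≤ i ≤ 25) be the placements that put book i in its forbidden shelf slot. Any j of these fix j positions, leaving (9−j)! ways to fill the rest, and there are C(6,j) ways to pick which j.
By inclusion–exclusion, the number of valid placements is Σ_{j=0}^{6} (−1)^j C(6,j)·(9−j)!.
Computing: 362880 − 241920 + 75600 − 14400 + 1800 − 144 + 6 = 183822.

183822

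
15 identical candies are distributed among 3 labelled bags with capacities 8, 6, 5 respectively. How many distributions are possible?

Ignoring the caps, the number of non-negative solutions to x_1+…+x_3 = 15 is C(17,2) = 136.
Subtract solutions that violate a single cap (substitute x_i' = x_i − (cap_i+1)): x_1 ≥ 9 gives C(8,2) = 28; x_2 ≥ 7 gives C(10,2) = 45; x_3 ≥ 6 gives C(11,2) = 55. Together 128.
Add back pairs where two caps are both exceeded: 0 + 1 + 6 = 7.
By inclusion–exclusion the count is 136 − 128 + 7 = 15.

15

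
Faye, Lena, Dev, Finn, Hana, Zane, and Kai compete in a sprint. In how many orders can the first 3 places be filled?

There are 7 choices for 1st place, 6 for 2nd, and 5 for 3rd.
That gives 7 × 6 × 5 = 210.

210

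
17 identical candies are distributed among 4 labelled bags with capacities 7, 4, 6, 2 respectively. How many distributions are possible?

10

Without the upper bounds there are C(20,3) = 1140 ways to split 17 among 4 bags.
Subtract solutions that violate a single cap (substitute x_i' = x_i − (cap_i+1)): x_1 ≥ 8 gives C(12,3) = 220; x_2 ≥ 5 gives C(15,3) = 455; x_3 ≥ 7 gives C(13,3) = 286; x_4 ≥ 3 gives C(17,3) = 680. Together 1641.
Add back pairs where two caps are both exceeded: 35 + 10 + 84 + 56 + 220 + 120 = 525.
Subtract triples: 0 + 4 + 0 + 10 = 14.
By inclusion–exclusion the count is 1140 − 1641 + 525 − 14 = 10.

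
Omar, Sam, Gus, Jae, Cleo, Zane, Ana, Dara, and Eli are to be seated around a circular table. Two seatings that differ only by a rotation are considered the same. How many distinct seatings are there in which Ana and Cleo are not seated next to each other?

30240

All circular seatings of 9 people number (8)! = 40320.
Seatings with Ana beside Cleo: treat them as a block with 2 internal orders, giving 2 × (7)! = 10080.
Subtracting, 40320 − 10080 = 30240.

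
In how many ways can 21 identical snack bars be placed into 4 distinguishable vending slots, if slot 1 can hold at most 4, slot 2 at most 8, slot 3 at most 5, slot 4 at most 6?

10

By stars and bars, unrestricted non-negative solutions to x_1+…+x_4 = 21 number C(21+3,3) = 2024.
Subtract solutions that violate a single cap (substitute x_i' = x_i − (cap_i+1)): x_1 ≥ 5 gives C(19,3) = 969; x_2 ≥ 9 gives C(15,3) = 455; x_3 ≥ 6 gives C(18,3) = 816; x_4 ≥ 7 gives C(17,3) = 680. Together 2920.
Add back pairs where two caps are both exceeded: 120 + 286 + 220 + 84 + 56 + 165 = 931.
Subtract triples: 4 + 1 + 20 + 0 = 25.
By inclusion–exclusion the count is 2024 − 2920 + 931 − 25 = 10.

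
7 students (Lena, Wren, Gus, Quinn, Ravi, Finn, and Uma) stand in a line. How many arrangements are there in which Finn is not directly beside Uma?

3600

There are 7! = 5040 arrangements in all. If Finn and Uma are adjacent, merging them into one block gives 2·(6)! = 1440 arrangements.
So 5040 − 1440 = 3600 arrangements keep them apart.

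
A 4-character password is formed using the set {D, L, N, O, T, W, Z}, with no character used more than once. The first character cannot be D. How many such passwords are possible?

The first character has 7−1 = 6 choices (anything except D).
The remaining 3 characters are filled from the other 6 symbols without repetition: 6 × 5 × 4 = 120.
Total: 6 × 120 = 720.

720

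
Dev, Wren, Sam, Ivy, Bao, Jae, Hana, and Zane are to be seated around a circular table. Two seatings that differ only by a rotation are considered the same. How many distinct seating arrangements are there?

Around a circle, 8 distinct people have 8!/8 = (7)! = 5040 rotationally distinct seatings.

5040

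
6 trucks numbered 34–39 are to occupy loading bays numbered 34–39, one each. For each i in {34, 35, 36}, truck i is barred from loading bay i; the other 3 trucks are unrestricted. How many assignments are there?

426

Let Aᵢ (for i ∈ {34, 35, 36}) be the placements that put truck i in its forbidden loading bay. Any j of these fix j positions, leaving (6−j)! ways to fill the rest, and there are C(3,j) ways to pick which j.
By inclusion–exclusion, the number of valid placements is Σ_{j=0}^{3} (−1)^j C(3,j)·(6−j)!.
Computing: 720 − 360 + 72 − 6 = 426.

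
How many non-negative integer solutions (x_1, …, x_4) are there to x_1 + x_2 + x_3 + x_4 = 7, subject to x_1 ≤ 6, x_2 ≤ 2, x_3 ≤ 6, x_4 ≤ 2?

Without the upper bounds there are C(10,3) = 120 ways to split 7 among 4 variables.
Subtract solutions that violate a single cap (substitute x_i' = x_i − (cap_i+1)): x_1 ≥ 7 gives C(3,3) = 1; x_2 ≥ 3 gives C(7,3) = 35; x_3 ≥ 7 gives C(3,3) = 1; x_4 ≥ 3 gives C(7,3) = 35. Together 72.
Add back pairs where two caps are both exceeded: 0 + 0 + 0 + 0 + 4 + 0 = 4.
By inclusion–exclusion the count is 120 − 72 + 4 = 52.

52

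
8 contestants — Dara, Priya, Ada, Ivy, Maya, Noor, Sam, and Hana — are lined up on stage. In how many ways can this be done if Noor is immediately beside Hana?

Glue Noor and Hana into one block (2 internal orders), leaving 7 units to arrange in a row.
That gives 2 × 7! = 2 × 5040 = 10080.

10080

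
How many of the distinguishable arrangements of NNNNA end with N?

Fix N in the last position and arrange the remaining 4 letters.
Those 4 letters have N appearing 3 times, giving (4)!/(3!) = 4.

4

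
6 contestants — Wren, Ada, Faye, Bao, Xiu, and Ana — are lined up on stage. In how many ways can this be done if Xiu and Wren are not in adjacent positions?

Of the 6! = 720 arrangements, those with Xiu and Wren adjacent number 2 × 5! = 240 (treat the pair as a block with 2 internal orders).
Complementary counting: 720 − 240 = 480.

480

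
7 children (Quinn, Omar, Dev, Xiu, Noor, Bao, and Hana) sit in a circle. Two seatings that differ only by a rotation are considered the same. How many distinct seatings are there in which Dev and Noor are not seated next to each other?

480

Without the restriction there are (6)! = 720 seatings.
Seatings with Dev beside Noor: treat them as a block with 2 internal orders, giving 2 × (5)! = 240.
Subtracting, 720 − 240 = 480.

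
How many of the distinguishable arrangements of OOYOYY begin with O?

10

Fix O in the first position and arrange the remaining 5 letters.
Those 5 letters have O appearing twice and Y appearing 3 times, giving (5)!/(3!·2!) = 10.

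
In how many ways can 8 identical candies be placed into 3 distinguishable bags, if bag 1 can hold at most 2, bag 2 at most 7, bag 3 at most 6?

By stars and bars, unrestricted non-negative solutions to x_1+…+x_3 = 8 number C(8+2,2) = 45.
Subtract solutions that violate a single cap (substitute x_i' = x_i − (cap_i+1)): x_1 ≥ 3 gives C(7,2) = 21; x_2 ≥ 8 gives C(2,2) = 1; x_3 ≥ 7 gives C(3,2) = 3. Together 25.
No two caps can be exceeded simultaneously, so the pair terms are all 0.
By inclusion–exclusion the count is 45 − 25 + 0 = 20.

20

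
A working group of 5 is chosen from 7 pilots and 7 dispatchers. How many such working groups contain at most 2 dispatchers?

Split by how many dispatchers are chosen (0 through 2).
Sum: C(7,0)·C(7,5) + C(7,1)·C(7,4) + C(7,2)·C(7,3) = 21 + 245 + 735 = 1001.

1001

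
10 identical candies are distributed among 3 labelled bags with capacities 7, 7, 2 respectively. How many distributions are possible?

By stars and bars, unrestricted non-negative solutions to x_1+…+x_3 = 10 number C(10+2,2) = 66.
Subtract solutions that violate a single cap (substitute x_i' = x_i − (cap_i+1)): x_1 ≥ 8 gives C(4,2) = 6; x_2 ≥ 8 gives C(4,2) = 6; x_3 ≥ 3 gives C(9,2) = 36. Together 48.
No two caps can be exceeded simultaneously, so the pair terms are all 0.
By inclusion–exclusion the count is 66 − 48 + 0 = 18.

18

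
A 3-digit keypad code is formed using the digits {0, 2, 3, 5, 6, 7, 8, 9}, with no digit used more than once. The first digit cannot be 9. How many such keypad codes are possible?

294

The first digit has 8−1 = 7 choices (anything except 9).
The remaining 2 digits are filled from the other 7 symbols without repetition: 7 × 6 = 42.
Total: 7 × 42 = 294.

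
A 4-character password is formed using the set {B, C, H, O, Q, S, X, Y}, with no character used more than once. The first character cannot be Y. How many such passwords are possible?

The first character has 8−1 = 7 choices (anything except Y).
The remaining 3 characters are filled from the other 7 symbols without repetition: 7 × 6 × 5 = 210.
Total: 7 × 210 = 1470.

1470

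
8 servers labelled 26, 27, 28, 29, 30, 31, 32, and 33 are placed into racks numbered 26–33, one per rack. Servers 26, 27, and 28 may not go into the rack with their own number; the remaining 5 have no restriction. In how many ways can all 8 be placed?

27240

Let Aᵢ (for i ∈ {26, 27, 28}) be the placements that put server i in its forbidden rack. Any j of these fix j positions, leaving (8−j)! ways to fill the rest, and there are C(3,j) ways to pick which j.
By inclusion–exclusion, the number of valid placements is Σ_{j=0}^{3} (−1)^j C(3,j)·(8−j)!.
Computing: 40320 − 15120 + 2160 − 120 = 27240.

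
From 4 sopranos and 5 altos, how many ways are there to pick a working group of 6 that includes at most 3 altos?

50

Split by how many altos are chosen (0 through 3).
Sum: C(5,0)·C(4,6) + C(5,1)·C(4,5) + C(5,2)·C(4,4) + C(5,3)·C(4,3) = 0 + 0 + 10 + 40 = 50.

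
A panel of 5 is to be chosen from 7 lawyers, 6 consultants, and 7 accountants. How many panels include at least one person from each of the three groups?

Unrestricted: C(20,5) = 15504 ways to pick any 5 of the 20.
Selections missing a whole group: no lawyers → C(13,5) = 1287; no consultants → C(14,5) = 2002; no accountants → C(13,5) = 1287.
Add back selections omitting two groups (i.e. drawn from a single group): C(7,5) + C(6,5) + C(7,5) = 48.
By inclusion–exclusion: 15504 − 4576 + 48 = 10976.

10976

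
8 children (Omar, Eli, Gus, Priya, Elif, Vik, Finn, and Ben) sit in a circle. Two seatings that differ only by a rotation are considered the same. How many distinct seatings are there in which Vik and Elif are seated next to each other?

1440

Glue Vik and Elif into a block (2 internal orders). Seating 7 units around a circle gives (6)! arrangements.
So 2 × (6)! = 2 × 720 = 1440.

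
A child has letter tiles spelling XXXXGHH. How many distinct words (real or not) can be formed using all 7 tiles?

The 7 letters of XXXXGHH have repeats: H appearing twice and X appearing 4 times.
The number of distinct arrangements is 7!/(4!·2!) = 5040/48 = 105.

105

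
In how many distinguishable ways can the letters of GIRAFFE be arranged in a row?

2520

GIRAFFE has 7 letters with F appearing twice.
Dividing 7! = 5040 by 2! = 2 for the repeated letters gives 2520.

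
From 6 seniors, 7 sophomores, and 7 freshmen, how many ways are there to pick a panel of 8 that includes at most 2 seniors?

68640

Split by how many seniors are chosen (0 through 2).
Sum: C(6,0)·C(14,8) + C(6,1)·C(14,7) + C(6,2)·C(14,6) = 3003 + 20592 + 45045 = 68640.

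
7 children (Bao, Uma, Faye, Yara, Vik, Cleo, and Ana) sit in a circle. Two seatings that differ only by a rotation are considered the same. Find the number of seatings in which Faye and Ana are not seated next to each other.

All circular seatings of 7 people number (6)! = 720.
Those with Faye next to Ana: fuse the pair into one unit and seat 6 units around a circle — 2·(5)! = 240.
Subtracting, 720 − 240 = 480.

480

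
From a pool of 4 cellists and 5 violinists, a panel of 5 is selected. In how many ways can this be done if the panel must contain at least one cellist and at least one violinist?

125

Total 5-person selections from all 9: C(9,5) = 126.
Subtract selections that omit an entire group: no cellists → C(5,5) = 1; no violinists → C(4,5) = 0.
Both groups omitted at once is impossible, so 126 − 1 = 125.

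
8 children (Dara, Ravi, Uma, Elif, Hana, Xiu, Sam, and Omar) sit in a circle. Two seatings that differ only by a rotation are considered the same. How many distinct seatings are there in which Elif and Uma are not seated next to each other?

3600

Without the restriction there are (7)! = 5040 seatings.
Those with Elif next to Uma: fuse the pair into one unit and seat 7 units around a circle — 2·(6)! = 1440.
Subtracting, 5040 − 1440 = 3600.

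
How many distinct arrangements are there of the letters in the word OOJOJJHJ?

280

The 8 letters of OOJOJJHJ have repeats: J appearing 4 times and O appearing 3 times.
Dividing 8! = 40320 by 4!·3! = 144 for the repeated letters gives 280.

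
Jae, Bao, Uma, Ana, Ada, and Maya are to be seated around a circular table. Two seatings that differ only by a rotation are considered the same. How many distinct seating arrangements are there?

120

Around a circle, 6 distinct people have 6!/6 = (5)! = 120 rotationally distinct seatings.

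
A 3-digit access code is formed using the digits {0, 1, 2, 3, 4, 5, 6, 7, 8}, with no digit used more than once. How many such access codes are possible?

This is a permutation of 3 out of 9: P(9,3) = 9!/6!.
9 × 8 × 7 = 504.

504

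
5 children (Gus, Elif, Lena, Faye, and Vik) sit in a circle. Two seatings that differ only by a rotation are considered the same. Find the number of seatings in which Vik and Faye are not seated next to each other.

12

Without the restriction there are (4)! = 24 seatings.
Those with Vik next to Faye: fuse the pair into one unit and seat 4 units around a circle — 2·(3)! = 12.
Subtracting, 24 − 12 = 12.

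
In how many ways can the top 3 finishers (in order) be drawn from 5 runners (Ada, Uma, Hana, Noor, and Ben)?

There are 5 choices for 1st place, 4 for 2nd, and 3 for 3rd.
That gives 5 × 4 × 3 = 60.

60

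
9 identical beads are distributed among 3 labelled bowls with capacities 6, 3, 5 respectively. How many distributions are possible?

By stars and bars, unrestricted non-negative solutions to x_1+…+x_3 = 9 number C(9+2,2) = 55.
Subtract solutions that violate a single cap (substitute x_i' = x_i − (cap_i+1)): x_1 ≥ 7 gives C(4,2) = 6; x_2 ≥ 4 gives C(7,2) = 21; x_3 ≥ 6 gives C(5,2) = 10. Together 37.
No two caps can be exceeded simultaneously, so the pair terms are all 0.
By inclusion–exclusion the count is 55 − 37 + 0 = 18.

18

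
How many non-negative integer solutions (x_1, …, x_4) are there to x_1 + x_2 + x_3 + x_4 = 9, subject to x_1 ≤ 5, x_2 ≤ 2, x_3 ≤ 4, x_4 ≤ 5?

Without the upper bounds there are C(12,3) = 220 ways to split 9 among 4 variables.
Subtract solutions that violate a single cap (substitute x_i' = x_i − (cap_i+1)): x_1 ≥ 6 gives C(6,3) = 20; x_2 ≥ 3 gives C(9,3) = 84; x_3 ≥ 5 gives C(7,3) = 35; x_4 ≥ 6 gives C(6,3) = 20. Together 159.
Add back pairs where two caps are both exceeded: 1 + 0 + 0 + 4 + 1 + 0 = 6.
By inclusion–exclusion the count is 220 − 159 + 6 = 67.

67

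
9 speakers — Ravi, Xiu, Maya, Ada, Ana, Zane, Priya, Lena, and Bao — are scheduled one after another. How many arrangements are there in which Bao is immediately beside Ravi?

80640

Glue Bao and Ravi into one block (2 internal orders), leaving 8 units to arrange in a row.
That gives 2 × 8! = 2 × 40320 = 80640.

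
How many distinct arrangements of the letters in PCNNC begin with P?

Fix P in the first position and arrange the remaining 4 letters.
Those 4 letters have C appearing twice and N appearing twice, giving (4)!/(2!·2!) = 6.

6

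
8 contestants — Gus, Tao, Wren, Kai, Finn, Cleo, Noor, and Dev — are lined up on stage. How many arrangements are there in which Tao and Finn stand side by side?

Treat {Tao, Finn} as a single unit. There are 7 units to order, and the pair itself can be ordered 2 ways.
That gives 2 × 7! = 2 × 5040 = 10080.

10080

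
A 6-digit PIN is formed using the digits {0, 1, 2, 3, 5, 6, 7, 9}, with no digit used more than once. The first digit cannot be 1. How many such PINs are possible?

The first digit has 8−1 = 7 choices (anything except 1).
The remaining 5 digits are filled from the other 7 symbols without repetition: 7 × 6 × 5 × 4 × 3 = 2520.
Total: 7 × 2520 = 17640.

17640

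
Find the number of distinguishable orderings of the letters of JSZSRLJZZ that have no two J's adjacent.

Total arrangements of JSZSRLJZZ: 9!/(3!·2!·2!) = 15120.
If the two J's are adjacent, glue them into one block, leaving 8 items to arrange: (8)!/(3!·2!) = 3360 ways.
Subtracting, 15120 − 3360 = 11760 arrangements keep the J's apart.

11760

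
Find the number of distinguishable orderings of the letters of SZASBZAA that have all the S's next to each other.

Treat the 2 copies of S as a single block. The multiset to arrange is then {SS, A, A, A, B, Z, Z}, 7 items in all.
That gives (7)!/(3!·2!) = 420 arrangements.

420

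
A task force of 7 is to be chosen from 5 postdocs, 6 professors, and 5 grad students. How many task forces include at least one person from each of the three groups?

Unrestricted: C(16,7) = 11440 ways to pick any 7 of the 16.
Subtract selections that omit an entire group: no postdocs → C(11,7) = 330; no professors → C(10,7) = 120; no grad students → C(11,7) = 330.
Add back selections omitting two groups (i.e. drawn from a single group): C(5,7) + C(6,7) + C(5,7) = 0.
By inclusion–exclusion: 11440 − 780 + 0 = 10660.

10660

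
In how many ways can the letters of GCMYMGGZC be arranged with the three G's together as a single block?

Treat the 3 copies of G as a single block. The multiset to arrange is then {GGG, C, C, M, M, Y, Z}, 7 items in all.
That gives (7)!/(2!·2!) = 1260 arrangements.

1260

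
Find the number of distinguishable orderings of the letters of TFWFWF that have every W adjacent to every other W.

20

Treat the 2 copies of W as a single block. The multiset to arrange is then {WW, F, F, F, T}, 5 items in all.
That gives (5)!/(3!) = 20 arrangements.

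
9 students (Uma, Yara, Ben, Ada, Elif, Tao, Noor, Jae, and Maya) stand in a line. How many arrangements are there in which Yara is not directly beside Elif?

Of the 9! = 362880 arrangements, those with Yara and Elif adjacent number 2 × 8! = 80640 (treat the pair as a block with 2 internal orders).
Complementary counting: 362880 − 80640 = 282240.

282240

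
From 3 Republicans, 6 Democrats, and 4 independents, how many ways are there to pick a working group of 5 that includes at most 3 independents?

1278

Split by how many independents are chosen (0 through 3).
Sum: C(4,0)·C(9,5) + C(4,1)·C(9,4) + C(4,2)·C(9,3) + C(4,3)·C(9,2) = 126 + 504 + 504 + 144 = 1278.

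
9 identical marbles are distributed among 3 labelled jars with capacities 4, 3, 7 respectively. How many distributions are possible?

17

Ignoring the caps, the number of non-negative solutions to x_1+…+x_3 = 9 is C(11,2) = 55.
Subtract solutions that violate a single cap (substitute x_i' = x_i − (cap_i+1)): x_1 ≥ 5 gives C(6,2) = 15; x_2 ≥ 4 gives C(7,2) = 21; x_3 ≥ 8 gives C(3,2) = 3. Together 39.
Add back pairs where two caps are both exceeded: 1 + 0 + 0 = 1.
By inclusion–exclusion the count is 55 − 39 + 1 = 17.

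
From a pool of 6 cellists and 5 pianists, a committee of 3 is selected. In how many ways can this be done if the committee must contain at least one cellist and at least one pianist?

With no constraint there are C(11,3) = 165 possible selections.
Subtract selections that omit an entire group: no cellists → C(5,3) = 10; no pianists → C(6,3) = 20.
Both groups omitted at once is impossible, so 165 − 30 = 135.

135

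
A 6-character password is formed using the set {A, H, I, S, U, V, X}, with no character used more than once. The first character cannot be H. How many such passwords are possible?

4320

The first character has 7−1 = 6 choices (anything except H).
The remaining 5 characters are filled from the other 6 symbols without repetition: 6 × 5 × 4 × 3 × 2 = 720.
Total: 6 × 720 = 4320.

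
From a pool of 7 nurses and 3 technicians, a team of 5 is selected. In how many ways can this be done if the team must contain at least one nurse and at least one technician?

Unrestricted: C(10,5) = 252 ways to pick any 5 of the 10.
Subtract selections that omit an entire group: no nurses → C(3,5) = 0; no technicians → C(7,5) = 21.
Both groups omitted at once is impossible, so 252 − 21 = 231.

231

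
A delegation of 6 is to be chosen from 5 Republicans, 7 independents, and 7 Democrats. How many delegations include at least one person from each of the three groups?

22295

Total 6-person selections from all 19: C(19,6) = 27132.
Subtract selections that omit an entire group: no Republicans → C(14,6) = 3003; no independents → C(12,6) = 924; no Democrats → C(12,6) = 924.
Add back selections omitting two groups (i.e. drawn from a single group): C(5,6) + C(7,6) + C(7,6) = 14.
By inclusion–exclusion: 27132 − 4851 + 14 = 22295.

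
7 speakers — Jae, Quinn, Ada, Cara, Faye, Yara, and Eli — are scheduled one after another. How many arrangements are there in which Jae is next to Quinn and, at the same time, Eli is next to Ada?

Treat {Jae,Quinn} as one block (2 orders) and {Eli,Ada} as another (2 orders).
That leaves 5 units to arrange: 2 × 2 × 5! = 4 × 120 = 480.

480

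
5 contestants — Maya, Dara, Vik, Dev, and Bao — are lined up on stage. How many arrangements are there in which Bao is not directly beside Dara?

72

Of the 5! = 120 arrangements, those with Bao and Dara adjacent number 2 × 4! = 48 (treat the pair as a block with 2 internal orders).
So 120 − 48 = 72 arrangements keep them apart.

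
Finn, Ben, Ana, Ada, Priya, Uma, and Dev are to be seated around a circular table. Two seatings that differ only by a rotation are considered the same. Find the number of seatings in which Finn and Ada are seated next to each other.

Glue Finn and Ada into a block (2 internal orders). Seating 6 units around a circle gives (5)! arrangements.
So 2 × (5)! = 2 × 120 = 240.

240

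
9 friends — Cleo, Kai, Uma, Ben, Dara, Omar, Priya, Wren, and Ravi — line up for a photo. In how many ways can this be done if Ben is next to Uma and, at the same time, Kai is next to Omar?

20160

Treat {Ben,Uma} as one block (2 orders) and {Kai,Omar} as another (2 orders).
That leaves 7 units to arrange: 2 × 2 × 7! = 4 × 5040 = 20160.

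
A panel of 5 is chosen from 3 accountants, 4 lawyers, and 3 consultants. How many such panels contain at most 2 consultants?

Split by how many consultants are chosen (0 through 2).
Sum: C(3,0)·C(7,5) + C(3,1)·C(7,4) + C(3,2)·C(7,3) = 21 + 105 + 105 = 231.

231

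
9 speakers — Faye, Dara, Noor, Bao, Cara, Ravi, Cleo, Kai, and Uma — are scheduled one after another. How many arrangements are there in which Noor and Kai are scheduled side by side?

Treat {Noor, Kai} as a single unit. There are 8 units to order, and the pair itself can be ordered 2 ways.
That gives 2 × 8! = 2 × 40320 = 80640.

80640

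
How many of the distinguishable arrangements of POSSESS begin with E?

With the first slot taken by E, it remains to arrange the other 6 letters (POSSSS).
Those 6 letters have S appearing 4 times, giving (6)!/(4!) = 30.

30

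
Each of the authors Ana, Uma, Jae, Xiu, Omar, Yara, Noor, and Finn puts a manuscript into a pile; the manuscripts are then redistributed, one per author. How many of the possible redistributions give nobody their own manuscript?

14833

Let Aᵢ be the assignments in which author i gets their own manuscript. We want the size of the complement of A₁∪…∪A_8.
By inclusion–exclusion this is Σ_{j=0}^{8} (−1)^j C(8,j)·(8−j)!.
Computing: 40320 − 40320 + 20160 − 6720 + 1680 − 336 + 56 − 8 + 1 = 14833.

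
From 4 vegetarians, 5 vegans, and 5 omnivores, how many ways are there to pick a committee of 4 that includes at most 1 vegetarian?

690

Split by how many vegetarians are chosen (0 through 1).
Sum: C(4,0)·C(10,4) + C(4,1)·C(10,3) = 210 + 480 = 690.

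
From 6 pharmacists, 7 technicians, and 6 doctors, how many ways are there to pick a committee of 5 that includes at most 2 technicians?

Split by how many technicians are chosen (0 through 2).
Sum: C(7,0)·C(12,5) + C(7,1)·C(12,4) + C(7,2)·C(12,3) = 792 + 3465 + 4620 = 8877.

8877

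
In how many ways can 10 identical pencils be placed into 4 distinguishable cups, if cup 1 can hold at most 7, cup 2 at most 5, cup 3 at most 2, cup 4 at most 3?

Ignoring the caps, the number of non-negative solutions to x_1+…+x_4 = 10 is C(13,3) = 286.
Subtract solutions that violate a single cap (substitute x_i' = x_i − (cap_i+1)): x_1 ≥ 8 gives C(5,3) = 10; x_2 ≥ 6 gives C(7,3) = 35; x_3 ≥ 3 gives C(10,3) = 120; x_4 ≥ 4 gives C(9,3) = 84. Together 249.
Add back pairs where two caps are both exceeded: 0 + 0 + 0 + 4 + 1 + 20 = 25.
By inclusion–exclusion the count is 286 − 249 + 25 = 62.

62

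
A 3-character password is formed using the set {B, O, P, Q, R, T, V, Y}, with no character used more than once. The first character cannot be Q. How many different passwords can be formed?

The first character has 8−1 = 7 choices (anything except Q).
The remaining 2 characters are filled from the other 7 symbols without repetition: 7 × 6 = 42.
Total: 7 × 42 = 294.

294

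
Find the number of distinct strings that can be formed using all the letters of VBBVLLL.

210

Letter multiplicities in VBBVLLL: B×2, L×3, V×2.
So there are 7! / (3!·2!·2!) = 210 distinguishable arrangements.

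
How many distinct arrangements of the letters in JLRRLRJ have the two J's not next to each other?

150

There are 7!/(3!·2!·2!) = 210 arrangements of JLRRLRJ in total.
If the two J's are adjacent, glue them into one block, leaving 6 items to arrange: (6)!/(3!·2!) = 60 ways.
Hence 210 − 60 = 150.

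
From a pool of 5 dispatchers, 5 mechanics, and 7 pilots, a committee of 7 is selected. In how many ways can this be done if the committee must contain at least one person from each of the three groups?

17745

With no constraint there are C(17,7) = 19448 possible selections.
Subtract selections that omit an entire group: no dispatchers → C(12,7) = 792; no mechanics → C(12,7) = 792; no pilots → C(10,7) = 120.
Add back selections omitting two groups (i.e. drawn from a single group): C(5,7) + C(5,7) + C(7,7) = 1.
By inclusion–exclusion: 19448 − 1704 + 1 = 17745.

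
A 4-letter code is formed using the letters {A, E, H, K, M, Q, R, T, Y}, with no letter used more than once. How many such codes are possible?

This is a permutation of 4 out of 9: P(9,4) = 9!/5!.
9 × 8 × 7 × 6 = 3024.

3024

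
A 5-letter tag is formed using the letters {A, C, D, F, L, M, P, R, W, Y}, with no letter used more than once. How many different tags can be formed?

With no repetition, fill the 5 letters in order: 10 choices, then 9, down to 6.
That product is 10 × 9 × 8 × 7 × 6 = 30240.

30240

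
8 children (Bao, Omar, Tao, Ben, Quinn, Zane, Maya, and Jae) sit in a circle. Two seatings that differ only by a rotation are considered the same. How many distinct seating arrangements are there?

Seat Bao anywhere (absorbing the rotational symmetry), then permute the other 7: (7)! = 5040.

5040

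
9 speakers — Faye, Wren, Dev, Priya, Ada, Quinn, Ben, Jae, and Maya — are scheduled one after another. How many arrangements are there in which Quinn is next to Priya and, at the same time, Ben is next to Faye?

Treat {Quinn,Priya} as one block (2 orders) and {Ben,Faye} as another (2 orders).
That leaves 7 units to arrange: 2 × 2 × 7! = 4 × 5040 = 20160.

20160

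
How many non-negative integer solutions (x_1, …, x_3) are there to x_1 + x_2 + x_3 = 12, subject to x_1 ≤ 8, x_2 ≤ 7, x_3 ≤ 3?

22

By stars and bars, unrestricted non-negative solutions to x_1+…+x_3 = 12 number C(12+2,2) = 91.
Subtract solutions that violate a single cap (substitute x_i' = x_i − (cap_i+1)): x_1 ≥ 9 gives C(5,2) = 10; x_2 ≥ 8 gives C(6,2) = 15; x_3 ≥ 4 gives C(10,2) = 45. Together 70.
Add back pairs where two caps are both exceeded: 0 + 0 + 1 = 1.
By inclusion–exclusion the count is 91 − 70 + 1 = 22.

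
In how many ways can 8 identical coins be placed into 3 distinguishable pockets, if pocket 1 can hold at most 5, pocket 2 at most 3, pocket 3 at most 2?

6

Without the upper bounds there are C(10,2) = 45 ways to split 8 among 3 pockets.
Subtract solutions that violate a single cap (substitute x_i' = x_i − (cap_i+1)): x_1 ≥ 6 gives C(4,2) = 6; x_2 ≥ 4 gives C(6,2) = 15; x_3 ≥ 3 gives C(7,2) = 21. Together 42.
Add back pairs where two caps are both exceeded: 0 + 0 + 3 = 3.
By inclusion–exclusion the count is 45 − 42 + 3 = 6.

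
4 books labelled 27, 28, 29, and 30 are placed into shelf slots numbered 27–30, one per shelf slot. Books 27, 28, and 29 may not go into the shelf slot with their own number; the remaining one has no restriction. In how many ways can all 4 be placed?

Let Aᵢ (for i ∈ {27, 28, 29}) be the placements that put book i in its forbidden shelf slot. Any j of these fix j positions, leaving (4−j)! ways to fill the rest, and there are C(3,j) ways to pick which j.
By inclusion–exclusion, the number of valid placements is Σ_{j=0}^{3} (−1)^j C(3,j)·(4−j)!.
Computing: 24 − 18 + 6 − 1 = 11.

11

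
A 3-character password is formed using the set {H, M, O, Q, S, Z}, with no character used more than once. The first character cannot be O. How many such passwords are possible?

The first character has 6−1 = 5 choices (anything except O).
The remaining 2 characters are filled from the other 5 symbols without repetition: 5 × 4 = 20.
Total: 5 × 20 = 100.

100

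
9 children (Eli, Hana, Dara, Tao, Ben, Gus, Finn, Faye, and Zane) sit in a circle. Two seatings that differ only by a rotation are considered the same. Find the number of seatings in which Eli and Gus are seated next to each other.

Glue Eli and Gus into a block (2 internal orders). Seating 8 units around a circle gives (7)! arrangements.
So 2 × (7)! = 2 × 5040 = 10080.

10080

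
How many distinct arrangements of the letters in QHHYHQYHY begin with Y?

420

Fix Y in the first position and arrange the remaining 8 letters.
Those 8 letters have H appearing 4 times, Q appearing twice, and Y appearing twice, giving (8)!/(4!·2!·2!) = 420.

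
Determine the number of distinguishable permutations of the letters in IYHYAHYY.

IYHYAHYY has 8 letters with H appearing twice and Y appearing 4 times.
So there are 8! / (4!·2!) = 840 distinguishable arrangements.

840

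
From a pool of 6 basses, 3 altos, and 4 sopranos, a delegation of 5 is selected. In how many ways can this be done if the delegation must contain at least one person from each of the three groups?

Unrestricted: C(13,5) = 1287 ways to pick any 5 of the 13.
Selections missing a whole group: no basses → C(7,5) = 21; no altos → C(10,5) = 252; no sopranos → C(9,5) = 126.
Add back selections omitting two groups (i.e. drawn from a single group): C(6,5) + C(3,5) + C(4,5) = 6.
By inclusion–exclusion: 1287 − 399 + 6 = 894.

894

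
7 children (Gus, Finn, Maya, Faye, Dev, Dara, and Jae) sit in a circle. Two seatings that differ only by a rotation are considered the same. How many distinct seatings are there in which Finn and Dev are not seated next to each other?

480

Without the restriction there are (6)! = 720 seatings.
Those with Finn next to Dev: fuse the pair into one unit and seat 6 units around a circle — 2·(5)! = 240.
Subtracting, 720 − 240 = 480.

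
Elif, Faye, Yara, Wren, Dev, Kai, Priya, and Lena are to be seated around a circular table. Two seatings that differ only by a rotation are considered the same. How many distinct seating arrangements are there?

5040

Seat Elif anywhere (absorbing the rotational symmetry), then permute the other 7: (7)! = 5040.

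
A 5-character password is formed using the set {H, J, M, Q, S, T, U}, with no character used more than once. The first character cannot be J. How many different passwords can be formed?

The first character has 7−1 = 6 choices (anything except J).
The remaining 4 characters are filled from the other 6 symbols without repetition: 6 × 5 × 4 × 3 = 360.
Total: 6 × 360 = 2160.

2160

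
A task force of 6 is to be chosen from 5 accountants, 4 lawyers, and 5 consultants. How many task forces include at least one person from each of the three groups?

2625

Unrestricted: C(14,6) = 3003 ways to pick any 6 of the 14.
Selections missing a whole group: no accountants → C(9,6) = 84; no lawyers → C(10,6) = 210; no consultants → C(9,6) = 84.
Add back selections omitting two groups (i.e. drawn from a single group): C(5,6) + C(4,6) + C(5,6) = 0.
By inclusion–exclusion: 3003 − 378 + 0 = 2625.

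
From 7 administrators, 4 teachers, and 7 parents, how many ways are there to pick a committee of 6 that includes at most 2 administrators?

10626

Split by how many administrators are chosen (0 through 2).
Sum: C(7,0)·C(11,6) + C(7,1)·C(11,5) + C(7,2)·C(11,4) = 462 + 3234 + 6930 = 10626.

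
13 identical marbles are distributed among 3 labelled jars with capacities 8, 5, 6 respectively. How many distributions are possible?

Ignoring the caps, the number of non-negative solutions to x_1+…+x_3 = 13 is C(15,2) = 105.
Subtract solutions that violate a single cap (substitute x_i' = x_i − (cap_i+1)): x_1 ≥ 9 gives C(6,2) = 15; x_2 ≥ 6 gives C(9,2) = 36; x_3 ≥ 7 gives C(8,2) = 28. Together 79.
Add back pairs where two caps are both exceeded: 0 + 0 + 1 = 1.
By inclusion–exclusion the count is 105 − 79 + 1 = 27.

27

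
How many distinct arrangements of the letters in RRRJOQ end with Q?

With the last slot taken by Q, it remains to arrange the other 5 letters (RRRJO).
Those 5 letters have R appearing 3 times, giving (5)!/(3!) = 20.

20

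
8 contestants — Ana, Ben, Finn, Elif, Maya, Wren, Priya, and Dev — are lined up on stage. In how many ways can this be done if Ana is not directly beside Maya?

There are 8! = 40320 arrangements in all. If Ana and Maya are adjacent, merging them into one block gives 2·(7)! = 10080 arrangements.
So 40320 − 10080 = 30240 arrangements keep them apart.

30240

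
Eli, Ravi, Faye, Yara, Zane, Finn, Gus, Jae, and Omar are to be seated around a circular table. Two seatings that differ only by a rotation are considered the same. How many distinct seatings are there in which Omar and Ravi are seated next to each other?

Treat {Omar, Ravi} as one unit (2 internal orders) and seat the resulting 8 units around the table: (7)! circular arrangements.
So 2 × (7)! = 2 × 5040 = 10080.

10080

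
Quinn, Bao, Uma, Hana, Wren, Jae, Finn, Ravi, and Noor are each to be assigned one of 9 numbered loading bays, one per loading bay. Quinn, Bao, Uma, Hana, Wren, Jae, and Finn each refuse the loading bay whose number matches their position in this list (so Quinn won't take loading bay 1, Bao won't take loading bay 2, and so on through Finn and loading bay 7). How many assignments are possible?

165016

Let Aᵢ (for 1 ≤ i ≤ 7) be the placements that put person i in their forbidden loading bay. Any j of these fix j positions, leaving (9−j)! ways to fill the rest, and there are C(7,j) ways to pick which j.
By inclusion–exclusion, the number of valid placements is Σ_{j=0}^{7} (−1)^j C(7,j)·(9−j)!.
Computing: 362880 − 282240 + 105840 − 25200 + 4200 − 504 + 42 − 2 = 165016.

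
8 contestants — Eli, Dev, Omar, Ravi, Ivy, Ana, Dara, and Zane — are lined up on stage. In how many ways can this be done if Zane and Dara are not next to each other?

30240

Of the 8! = 40320 arrangements, those with Zane and Dara adjacent number 2 × 7! = 10080 (treat the pair as a block with 2 internal orders).
So 40320 − 10080 = 30240 arrangements keep them apart.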